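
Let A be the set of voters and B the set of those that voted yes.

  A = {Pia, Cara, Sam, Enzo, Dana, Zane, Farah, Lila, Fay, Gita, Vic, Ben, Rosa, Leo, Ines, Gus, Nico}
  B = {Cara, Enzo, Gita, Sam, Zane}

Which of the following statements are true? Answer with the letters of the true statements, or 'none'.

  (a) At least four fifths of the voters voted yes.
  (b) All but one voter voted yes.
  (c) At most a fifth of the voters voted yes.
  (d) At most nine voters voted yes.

|A| = 17, |A ∩ B| = 5, |A ∖ B| = 12.
(a) |A ∩ B| / |A| ≥ 4/5: fails.
(b) |A ∖ B| = 1: fails.
(c) |A ∩ B| / |A| ≤ 1/5: fails.
(d) |A ∩ B| ≤ 9: holds.

(d)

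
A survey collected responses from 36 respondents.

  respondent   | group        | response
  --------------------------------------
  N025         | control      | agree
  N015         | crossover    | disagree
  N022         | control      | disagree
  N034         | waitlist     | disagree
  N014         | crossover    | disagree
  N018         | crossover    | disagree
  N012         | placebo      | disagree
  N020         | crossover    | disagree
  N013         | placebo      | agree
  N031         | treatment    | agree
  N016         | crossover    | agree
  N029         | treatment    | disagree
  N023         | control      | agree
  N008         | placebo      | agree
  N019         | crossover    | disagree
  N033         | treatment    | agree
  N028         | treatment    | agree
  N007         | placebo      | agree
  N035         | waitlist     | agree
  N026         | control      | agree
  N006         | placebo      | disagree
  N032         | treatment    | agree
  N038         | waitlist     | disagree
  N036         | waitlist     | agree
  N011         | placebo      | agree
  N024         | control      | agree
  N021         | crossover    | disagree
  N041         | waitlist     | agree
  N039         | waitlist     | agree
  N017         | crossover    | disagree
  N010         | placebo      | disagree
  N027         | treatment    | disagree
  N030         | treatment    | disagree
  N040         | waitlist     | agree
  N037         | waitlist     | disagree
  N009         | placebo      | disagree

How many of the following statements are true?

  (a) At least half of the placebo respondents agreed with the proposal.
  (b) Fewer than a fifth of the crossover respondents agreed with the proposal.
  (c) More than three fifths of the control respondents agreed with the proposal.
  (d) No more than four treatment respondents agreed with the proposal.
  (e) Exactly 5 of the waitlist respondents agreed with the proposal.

(a) placebo: |A| = 8, |A ∩ B| = 4; needs |A ∩ B| ≥ |A ∖ B| — true.
(b) crossover: |A| = 8, |A ∩ B| = 1; needs |A ∩ B| / |A| < 1/5 — true.
(c) control: |A| = 5, |A ∩ B| = 4; needs |A ∩ B| / |A| > 3/5 — true.
(d) treatment: |A| = 7, |A ∩ B| = 4; needs |A ∩ B| ≤ 4 — true.
(e) waitlist: |A| = 8, |A ∩ B| = 5; needs |A ∩ B| = 5 — true.

5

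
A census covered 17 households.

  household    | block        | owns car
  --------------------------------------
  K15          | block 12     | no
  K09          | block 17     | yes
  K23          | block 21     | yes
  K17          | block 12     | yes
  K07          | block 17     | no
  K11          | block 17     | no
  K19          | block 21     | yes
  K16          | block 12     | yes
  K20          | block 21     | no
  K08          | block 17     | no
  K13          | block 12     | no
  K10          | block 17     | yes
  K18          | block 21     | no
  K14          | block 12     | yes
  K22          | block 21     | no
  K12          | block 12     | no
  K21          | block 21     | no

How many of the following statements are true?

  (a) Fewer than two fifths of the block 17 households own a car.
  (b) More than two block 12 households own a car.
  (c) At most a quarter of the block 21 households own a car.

1

(a) block 17: |A| = 5, |A ∩ B| = 2; needs |A ∩ B| / |A| < 2/5 — false.
(b) block 12: |A| = 6, |A ∩ B| = 3; needs |A ∩ B| > 2 — true.
(c) block 21: |A| = 6, |A ∩ B| = 2; needs |A ∩ B| / |A| ≤ 1/4 — false.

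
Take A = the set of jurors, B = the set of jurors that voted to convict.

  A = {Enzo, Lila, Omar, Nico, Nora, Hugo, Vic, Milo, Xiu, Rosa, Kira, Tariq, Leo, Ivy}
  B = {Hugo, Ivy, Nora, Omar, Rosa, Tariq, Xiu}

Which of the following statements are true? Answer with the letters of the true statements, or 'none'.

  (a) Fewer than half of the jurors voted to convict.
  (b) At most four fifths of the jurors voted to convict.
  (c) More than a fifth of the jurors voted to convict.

|A| = 14, |A ∩ B| = 7, |A ∖ B| = 7.
(a) |A ∩ B| < |A ∖ B|: fails.
(b) |A ∩ B| / |A| ≤ 4/5: holds.
(c) |A ∩ B| / |A| > 1/5: holds.

(b), (c)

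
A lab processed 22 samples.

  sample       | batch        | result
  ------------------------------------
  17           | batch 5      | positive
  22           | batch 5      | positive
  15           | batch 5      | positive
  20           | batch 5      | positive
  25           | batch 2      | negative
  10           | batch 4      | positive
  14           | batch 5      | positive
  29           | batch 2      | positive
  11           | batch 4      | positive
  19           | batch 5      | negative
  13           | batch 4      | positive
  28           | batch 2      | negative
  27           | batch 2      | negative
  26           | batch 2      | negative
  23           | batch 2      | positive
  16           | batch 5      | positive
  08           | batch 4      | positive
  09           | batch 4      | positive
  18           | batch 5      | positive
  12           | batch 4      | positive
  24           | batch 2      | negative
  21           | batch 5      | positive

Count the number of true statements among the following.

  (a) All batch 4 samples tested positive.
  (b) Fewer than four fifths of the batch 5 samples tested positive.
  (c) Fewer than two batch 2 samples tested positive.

(a) batch 4: |A| = 6, |A ∩ B| = 6; needs A ⊆ B, i.e. every element of A is in B (|A ∖ B| = 0) — true.
(b) batch 5: |A| = 9, |A ∩ B| = 8; needs |A ∩ B| / |A| < 4/5 — false.
(c) batch 2: |A| = 7, |A ∩ B| = 2; needs |A ∩ B| < 2 — false.

1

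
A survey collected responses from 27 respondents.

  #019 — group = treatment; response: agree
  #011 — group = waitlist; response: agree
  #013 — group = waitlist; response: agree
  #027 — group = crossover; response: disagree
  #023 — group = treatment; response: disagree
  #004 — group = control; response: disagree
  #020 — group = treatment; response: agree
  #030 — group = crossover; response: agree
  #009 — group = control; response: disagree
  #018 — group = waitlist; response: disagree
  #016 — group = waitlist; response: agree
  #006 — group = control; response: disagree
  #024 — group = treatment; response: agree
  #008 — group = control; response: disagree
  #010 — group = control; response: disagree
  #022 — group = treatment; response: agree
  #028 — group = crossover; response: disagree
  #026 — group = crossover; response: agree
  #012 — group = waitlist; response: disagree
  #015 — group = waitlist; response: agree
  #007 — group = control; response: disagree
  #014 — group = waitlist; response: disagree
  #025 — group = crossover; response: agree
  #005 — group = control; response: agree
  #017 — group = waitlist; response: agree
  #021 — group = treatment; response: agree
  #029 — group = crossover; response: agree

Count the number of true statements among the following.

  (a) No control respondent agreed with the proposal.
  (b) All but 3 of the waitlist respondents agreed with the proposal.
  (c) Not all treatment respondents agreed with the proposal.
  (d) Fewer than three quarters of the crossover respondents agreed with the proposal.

(a) control: |A| = 7, |A ∩ B| = 1; needs A ∩ B = ∅ (|A ∩ B| = 0) — false.
(b) waitlist: |A| = 8, |A ∩ B| = 5; needs |A ∖ B| = 3 — true.
(c) treatment: |A| = 6, |A ∩ B| = 5; needs A ⊄ B (|A ∖ B| ≥ 1) — true.
(d) crossover: |A| = 6, |A ∩ B| = 4; needs |A ∩ B| / |A| < 3/4 — true.

3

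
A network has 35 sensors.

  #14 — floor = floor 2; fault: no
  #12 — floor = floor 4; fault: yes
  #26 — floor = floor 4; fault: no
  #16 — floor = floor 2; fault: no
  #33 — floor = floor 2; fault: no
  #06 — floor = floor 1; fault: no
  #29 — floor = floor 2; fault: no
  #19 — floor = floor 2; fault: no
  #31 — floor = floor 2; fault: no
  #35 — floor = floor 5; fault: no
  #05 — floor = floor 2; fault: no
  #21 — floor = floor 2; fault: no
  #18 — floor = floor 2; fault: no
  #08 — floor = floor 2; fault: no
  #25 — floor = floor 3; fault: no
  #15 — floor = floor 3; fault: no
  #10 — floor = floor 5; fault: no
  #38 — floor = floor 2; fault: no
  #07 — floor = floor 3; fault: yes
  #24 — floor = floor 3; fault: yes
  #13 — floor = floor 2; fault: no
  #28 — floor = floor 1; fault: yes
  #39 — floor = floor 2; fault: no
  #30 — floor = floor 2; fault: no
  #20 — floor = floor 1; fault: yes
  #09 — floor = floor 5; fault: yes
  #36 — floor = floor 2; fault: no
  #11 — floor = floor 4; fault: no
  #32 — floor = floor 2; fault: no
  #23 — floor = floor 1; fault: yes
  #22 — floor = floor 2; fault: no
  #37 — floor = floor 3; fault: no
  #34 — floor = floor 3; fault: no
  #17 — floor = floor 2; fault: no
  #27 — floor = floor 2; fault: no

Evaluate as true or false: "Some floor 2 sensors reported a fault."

Truth condition: A ∩ B ≠ ∅ (|A ∩ B| ≥ 1).
|A| = 19, |A ∩ B| = 0, |A ∖ B| = 19.
So the statement is false.

False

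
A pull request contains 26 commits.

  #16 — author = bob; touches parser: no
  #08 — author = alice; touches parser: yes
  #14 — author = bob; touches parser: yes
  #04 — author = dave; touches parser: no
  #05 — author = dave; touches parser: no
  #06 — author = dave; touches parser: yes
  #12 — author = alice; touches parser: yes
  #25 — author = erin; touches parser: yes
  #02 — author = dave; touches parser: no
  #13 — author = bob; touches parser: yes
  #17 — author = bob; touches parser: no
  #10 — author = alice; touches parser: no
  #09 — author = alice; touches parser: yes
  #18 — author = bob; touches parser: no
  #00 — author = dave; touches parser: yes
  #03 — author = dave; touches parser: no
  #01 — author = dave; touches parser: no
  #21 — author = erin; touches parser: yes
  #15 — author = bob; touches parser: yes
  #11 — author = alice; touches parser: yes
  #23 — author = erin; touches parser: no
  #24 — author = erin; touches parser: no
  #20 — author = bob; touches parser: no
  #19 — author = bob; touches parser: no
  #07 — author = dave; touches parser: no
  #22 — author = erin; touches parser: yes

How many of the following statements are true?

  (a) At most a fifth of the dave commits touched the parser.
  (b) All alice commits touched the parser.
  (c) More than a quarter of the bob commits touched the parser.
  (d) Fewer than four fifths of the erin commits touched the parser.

2

(a) dave: |A| = 8, |A ∩ B| = 2; needs |A ∩ B| / |A| ≤ 1/5 — false.
(b) alice: |A| = 5, |A ∩ B| = 4; needs A ⊆ B, i.e. every element of A is in B (|A ∖ B| = 0) — false.
(c) bob: |A| = 8, |A ∩ B| = 3; needs |A ∩ B| / |A| > 1/4 — true.
(d) erin: |A| = 5, |A ∩ B| = 3; needs |A ∩ B| / |A| < 4/5 — true.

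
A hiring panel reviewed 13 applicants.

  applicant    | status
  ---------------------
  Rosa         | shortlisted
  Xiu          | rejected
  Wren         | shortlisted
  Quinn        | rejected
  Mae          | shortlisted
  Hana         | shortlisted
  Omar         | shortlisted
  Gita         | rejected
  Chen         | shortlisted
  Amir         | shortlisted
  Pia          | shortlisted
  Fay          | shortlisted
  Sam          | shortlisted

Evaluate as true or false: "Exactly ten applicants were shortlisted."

'Exactly ten applicants were shortlisted' holds iff |A ∩ B| = 10.
A (the restrictor) = {Rosa, Xiu, Wren, Quinn, Mae, Hana, Omar, Gita, Chen, Amir, Pia, Fay, Sam}, |A| = 13.
A ∩ B = {Rosa, Wren, Mae, Hana, Omar, Chen, Amir, Pia, Fay, Sam}, so |A ∩ B| = 10.
|A ∩ B| = 10, so the statement is true.

True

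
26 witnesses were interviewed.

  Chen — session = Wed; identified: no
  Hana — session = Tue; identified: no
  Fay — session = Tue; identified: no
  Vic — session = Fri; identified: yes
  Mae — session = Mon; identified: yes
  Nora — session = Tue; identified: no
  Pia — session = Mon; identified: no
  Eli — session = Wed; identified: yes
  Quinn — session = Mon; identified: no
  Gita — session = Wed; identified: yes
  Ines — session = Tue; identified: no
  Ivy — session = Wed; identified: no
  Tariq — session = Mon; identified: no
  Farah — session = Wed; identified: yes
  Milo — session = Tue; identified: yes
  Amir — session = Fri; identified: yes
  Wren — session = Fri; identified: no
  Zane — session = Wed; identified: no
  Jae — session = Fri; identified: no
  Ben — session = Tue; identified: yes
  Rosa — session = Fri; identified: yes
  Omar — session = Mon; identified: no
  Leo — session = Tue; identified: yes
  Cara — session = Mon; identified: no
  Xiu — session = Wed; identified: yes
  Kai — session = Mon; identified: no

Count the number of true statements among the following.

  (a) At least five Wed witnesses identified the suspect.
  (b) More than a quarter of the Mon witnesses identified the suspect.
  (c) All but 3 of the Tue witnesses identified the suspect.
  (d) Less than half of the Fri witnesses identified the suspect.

(a) Wed: |A| = 7, |A ∩ B| = 4; needs |A ∩ B| ≥ 5 — false.
(b) Mon: |A| = 7, |A ∩ B| = 1; needs |A ∩ B| / |A| > 1/4 — false.
(c) Tue: |A| = 7, |A ∩ B| = 3; needs |A ∖ B| = 3 — false.
(d) Fri: |A| = 5, |A ∩ B| = 3; needs |A ∩ B| < |A ∖ B| — false.

0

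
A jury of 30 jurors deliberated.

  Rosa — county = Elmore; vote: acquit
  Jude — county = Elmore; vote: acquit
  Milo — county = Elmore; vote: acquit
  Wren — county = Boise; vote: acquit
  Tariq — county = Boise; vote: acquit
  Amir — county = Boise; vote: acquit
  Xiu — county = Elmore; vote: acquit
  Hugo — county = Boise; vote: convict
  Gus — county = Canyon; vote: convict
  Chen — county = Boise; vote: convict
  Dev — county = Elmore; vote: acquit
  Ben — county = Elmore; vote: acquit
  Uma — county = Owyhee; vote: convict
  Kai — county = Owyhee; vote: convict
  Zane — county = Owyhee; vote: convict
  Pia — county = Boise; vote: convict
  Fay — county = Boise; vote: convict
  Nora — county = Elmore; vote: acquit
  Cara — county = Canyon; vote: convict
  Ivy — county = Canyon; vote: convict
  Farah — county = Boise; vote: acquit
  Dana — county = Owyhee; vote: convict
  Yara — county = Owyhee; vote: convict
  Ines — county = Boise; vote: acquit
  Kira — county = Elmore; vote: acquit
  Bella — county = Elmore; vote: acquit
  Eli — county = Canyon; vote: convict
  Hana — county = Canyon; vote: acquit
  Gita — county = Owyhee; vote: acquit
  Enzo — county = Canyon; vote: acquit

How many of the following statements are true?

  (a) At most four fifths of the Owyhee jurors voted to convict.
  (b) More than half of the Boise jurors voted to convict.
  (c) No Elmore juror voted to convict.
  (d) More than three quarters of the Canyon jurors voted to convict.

1

(a) Owyhee: |A| = 6, |A ∩ B| = 5; needs |A ∩ B| / |A| ≤ 4/5 — false.
(b) Boise: |A| = 9, |A ∩ B| = 4; needs |A ∩ B| > |A ∖ B| — false.
(c) Elmore: |A| = 9, |A ∩ B| = 0; needs A ∩ B = ∅ (|A ∩ B| = 0) — true.
(d) Canyon: |A| = 6, |A ∩ B| = 4; needs |A ∩ B| / |A| > 3/4 — false.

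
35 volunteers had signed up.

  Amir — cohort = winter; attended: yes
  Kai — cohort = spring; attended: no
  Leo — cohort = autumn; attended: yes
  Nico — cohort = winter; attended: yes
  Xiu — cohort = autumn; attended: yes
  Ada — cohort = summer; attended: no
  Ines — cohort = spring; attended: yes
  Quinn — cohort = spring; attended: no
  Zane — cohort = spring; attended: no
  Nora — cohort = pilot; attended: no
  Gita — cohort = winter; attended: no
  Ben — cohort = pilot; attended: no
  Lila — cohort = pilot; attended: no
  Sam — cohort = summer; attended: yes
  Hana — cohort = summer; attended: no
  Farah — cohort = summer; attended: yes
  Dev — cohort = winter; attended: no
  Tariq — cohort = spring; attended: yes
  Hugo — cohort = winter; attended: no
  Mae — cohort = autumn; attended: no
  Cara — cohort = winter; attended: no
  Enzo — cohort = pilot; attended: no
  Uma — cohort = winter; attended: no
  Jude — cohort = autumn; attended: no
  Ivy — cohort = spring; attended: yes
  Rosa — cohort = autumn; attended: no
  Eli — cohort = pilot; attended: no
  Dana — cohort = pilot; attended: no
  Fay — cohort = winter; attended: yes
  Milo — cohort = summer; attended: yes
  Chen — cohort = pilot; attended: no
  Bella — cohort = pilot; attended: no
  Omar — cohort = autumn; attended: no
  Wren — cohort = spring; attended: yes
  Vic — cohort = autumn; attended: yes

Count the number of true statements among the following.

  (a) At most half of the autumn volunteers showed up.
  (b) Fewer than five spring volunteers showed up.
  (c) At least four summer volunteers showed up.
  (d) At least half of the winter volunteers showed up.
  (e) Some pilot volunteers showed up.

2

(a) autumn: |A| = 7, |A ∩ B| = 3; needs |A ∩ B| ≤ |A ∖ B| — true.
(b) spring: |A| = 7, |A ∩ B| = 4; needs |A ∩ B| < 5 — true.
(c) summer: |A| = 5, |A ∩ B| = 3; needs |A ∩ B| ≥ 4 — false.
(d) winter: |A| = 8, |A ∩ B| = 3; needs |A ∩ B| ≥ |A ∖ B| — false.
(e) pilot: |A| = 8, |A ∩ B| = 0; needs A ∩ B ≠ ∅ (|A ∩ B| ≥ 1) — false.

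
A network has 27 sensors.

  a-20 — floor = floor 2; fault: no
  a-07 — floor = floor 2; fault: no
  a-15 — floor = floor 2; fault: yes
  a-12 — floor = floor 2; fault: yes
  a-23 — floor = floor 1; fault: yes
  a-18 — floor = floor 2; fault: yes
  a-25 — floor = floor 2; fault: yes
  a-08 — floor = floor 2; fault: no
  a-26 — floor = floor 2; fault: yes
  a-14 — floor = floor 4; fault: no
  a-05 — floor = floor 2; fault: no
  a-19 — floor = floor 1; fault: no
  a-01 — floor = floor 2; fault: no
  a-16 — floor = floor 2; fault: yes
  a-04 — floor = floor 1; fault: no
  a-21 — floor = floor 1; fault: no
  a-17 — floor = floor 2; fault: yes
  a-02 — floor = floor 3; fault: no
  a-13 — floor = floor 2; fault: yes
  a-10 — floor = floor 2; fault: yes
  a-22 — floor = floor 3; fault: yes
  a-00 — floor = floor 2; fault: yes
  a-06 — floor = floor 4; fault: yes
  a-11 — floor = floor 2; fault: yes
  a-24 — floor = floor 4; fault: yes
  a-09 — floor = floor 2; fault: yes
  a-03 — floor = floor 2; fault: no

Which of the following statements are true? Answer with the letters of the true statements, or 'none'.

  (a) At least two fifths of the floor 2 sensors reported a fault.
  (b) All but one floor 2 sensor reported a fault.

|A| = 18, |A ∩ B| = 12, |A ∖ B| = 6.
(a) |A ∩ B| / |A| ≥ 2/5: holds.
(b) |A ∖ B| = 1: fails.

(a)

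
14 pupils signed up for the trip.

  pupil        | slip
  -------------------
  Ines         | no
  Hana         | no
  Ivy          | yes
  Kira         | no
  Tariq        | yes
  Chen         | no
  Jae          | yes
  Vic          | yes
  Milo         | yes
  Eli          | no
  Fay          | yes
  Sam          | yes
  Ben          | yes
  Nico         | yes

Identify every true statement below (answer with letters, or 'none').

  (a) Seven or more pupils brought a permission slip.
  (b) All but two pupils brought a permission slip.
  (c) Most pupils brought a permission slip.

(a), (c)

|A| = 14, |A ∩ B| = 9, |A ∖ B| = 5.
(a) |A ∩ B| ≥ 7: holds.
(b) |A ∖ B| = 2: fails.
(c) |A ∩ B| > |A ∖ B|: holds.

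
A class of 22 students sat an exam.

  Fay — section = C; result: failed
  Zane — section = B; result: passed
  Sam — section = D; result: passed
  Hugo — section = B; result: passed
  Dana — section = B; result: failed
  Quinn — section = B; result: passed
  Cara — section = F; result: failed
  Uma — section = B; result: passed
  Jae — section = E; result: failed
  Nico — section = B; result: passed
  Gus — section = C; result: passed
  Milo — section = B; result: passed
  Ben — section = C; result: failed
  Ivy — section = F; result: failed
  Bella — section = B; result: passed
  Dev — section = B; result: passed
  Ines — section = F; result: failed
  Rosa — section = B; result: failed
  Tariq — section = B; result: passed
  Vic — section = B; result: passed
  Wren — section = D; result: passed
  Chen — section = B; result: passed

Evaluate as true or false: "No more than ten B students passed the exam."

False

'No more than ten B students passed the exam' holds iff |A ∩ B| ≤ 10.
A (the restrictor) = {Zane, Hugo, Dana, Quinn, Uma, Nico, Milo, Bella, Dev, Rosa, Tariq, Vic, Chen}, |A| = 13.
A ∩ B = {Zane, Hugo, Quinn, Uma, Nico, Milo, Bella, Dev, Tariq, Vic, Chen}, so |A ∩ B| = 11.
|A ∩ B| = 11, so the statement is false.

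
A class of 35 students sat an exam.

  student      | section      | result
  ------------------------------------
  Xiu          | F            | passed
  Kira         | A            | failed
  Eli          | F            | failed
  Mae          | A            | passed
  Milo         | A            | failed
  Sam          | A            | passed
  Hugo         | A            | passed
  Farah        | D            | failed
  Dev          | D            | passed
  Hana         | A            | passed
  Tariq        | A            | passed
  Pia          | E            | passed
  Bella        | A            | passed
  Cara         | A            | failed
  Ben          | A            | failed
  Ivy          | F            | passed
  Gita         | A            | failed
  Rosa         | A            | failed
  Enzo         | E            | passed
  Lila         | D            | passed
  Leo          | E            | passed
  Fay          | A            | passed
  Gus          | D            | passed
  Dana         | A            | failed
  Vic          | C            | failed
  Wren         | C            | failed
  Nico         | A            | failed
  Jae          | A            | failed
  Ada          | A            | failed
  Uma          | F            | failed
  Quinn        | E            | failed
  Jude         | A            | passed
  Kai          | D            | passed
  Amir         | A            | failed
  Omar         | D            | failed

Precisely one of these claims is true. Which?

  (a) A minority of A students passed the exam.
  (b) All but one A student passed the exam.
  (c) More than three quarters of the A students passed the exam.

(a)

|A| = 19, |A ∩ B| = 8, |A ∖ B| = 11.
(a) requires |A ∩ B| < |A ∖ B|: true.
(b) requires |A ∖ B| = 1: false.
(c) requires |A ∩ B| / |A| > 3/4: false.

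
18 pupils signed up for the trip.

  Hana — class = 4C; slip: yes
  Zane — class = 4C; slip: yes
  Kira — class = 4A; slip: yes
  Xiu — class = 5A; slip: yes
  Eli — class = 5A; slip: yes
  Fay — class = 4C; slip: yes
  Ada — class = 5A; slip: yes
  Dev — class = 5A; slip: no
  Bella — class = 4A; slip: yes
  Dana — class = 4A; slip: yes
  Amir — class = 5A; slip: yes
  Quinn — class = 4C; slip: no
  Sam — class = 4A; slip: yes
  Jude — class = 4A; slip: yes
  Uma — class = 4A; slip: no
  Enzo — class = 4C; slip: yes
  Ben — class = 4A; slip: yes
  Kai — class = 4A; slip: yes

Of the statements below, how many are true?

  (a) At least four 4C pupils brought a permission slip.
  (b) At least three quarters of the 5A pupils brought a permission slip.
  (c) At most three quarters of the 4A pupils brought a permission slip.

(a) 4C: |A| = 5, |A ∩ B| = 4; needs |A ∩ B| ≥ 4 — true.
(b) 5A: |A| = 5, |A ∩ B| = 4; needs |A ∩ B| / |A| ≥ 3/4 — true.
(c) 4A: |A| = 8, |A ∩ B| = 7; needs |A ∩ B| / |A| ≤ 3/4 — false.

2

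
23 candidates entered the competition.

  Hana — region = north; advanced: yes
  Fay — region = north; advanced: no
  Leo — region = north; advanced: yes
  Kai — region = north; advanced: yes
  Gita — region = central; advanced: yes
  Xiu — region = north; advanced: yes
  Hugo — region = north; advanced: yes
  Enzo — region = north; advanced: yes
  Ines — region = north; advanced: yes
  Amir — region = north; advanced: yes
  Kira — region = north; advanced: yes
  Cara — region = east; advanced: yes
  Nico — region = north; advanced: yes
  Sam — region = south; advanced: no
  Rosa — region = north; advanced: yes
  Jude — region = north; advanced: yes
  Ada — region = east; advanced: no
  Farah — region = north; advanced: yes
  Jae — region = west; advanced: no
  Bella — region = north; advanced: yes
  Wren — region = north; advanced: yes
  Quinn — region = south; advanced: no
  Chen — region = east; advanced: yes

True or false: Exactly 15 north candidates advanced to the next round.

Truth condition: |A ∩ B| = 15.
|A| = 16, |A ∩ B| = 15, |A ∖ B| = 1.
|A ∩ B| = 15, so the statement is true.

True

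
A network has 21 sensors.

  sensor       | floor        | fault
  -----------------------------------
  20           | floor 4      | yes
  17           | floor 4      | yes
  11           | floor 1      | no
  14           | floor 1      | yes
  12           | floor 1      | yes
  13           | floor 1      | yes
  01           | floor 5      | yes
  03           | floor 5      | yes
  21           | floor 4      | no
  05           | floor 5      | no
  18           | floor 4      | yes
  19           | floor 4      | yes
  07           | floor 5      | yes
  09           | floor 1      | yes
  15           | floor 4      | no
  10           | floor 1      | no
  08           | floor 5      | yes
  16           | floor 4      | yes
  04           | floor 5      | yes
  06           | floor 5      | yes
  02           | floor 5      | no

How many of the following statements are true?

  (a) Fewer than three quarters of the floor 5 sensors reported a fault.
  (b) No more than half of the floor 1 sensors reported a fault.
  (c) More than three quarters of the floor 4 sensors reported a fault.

0

(a) floor 5: |A| = 8, |A ∩ B| = 6; needs |A ∩ B| / |A| < 3/4 — false.
(b) floor 1: |A| = 6, |A ∩ B| = 4; needs |A ∩ B| ≤ |A ∖ B| — false.
(c) floor 4: |A| = 7, |A ∩ B| = 5; needs |A ∩ B| / |A| > 3/4 — false.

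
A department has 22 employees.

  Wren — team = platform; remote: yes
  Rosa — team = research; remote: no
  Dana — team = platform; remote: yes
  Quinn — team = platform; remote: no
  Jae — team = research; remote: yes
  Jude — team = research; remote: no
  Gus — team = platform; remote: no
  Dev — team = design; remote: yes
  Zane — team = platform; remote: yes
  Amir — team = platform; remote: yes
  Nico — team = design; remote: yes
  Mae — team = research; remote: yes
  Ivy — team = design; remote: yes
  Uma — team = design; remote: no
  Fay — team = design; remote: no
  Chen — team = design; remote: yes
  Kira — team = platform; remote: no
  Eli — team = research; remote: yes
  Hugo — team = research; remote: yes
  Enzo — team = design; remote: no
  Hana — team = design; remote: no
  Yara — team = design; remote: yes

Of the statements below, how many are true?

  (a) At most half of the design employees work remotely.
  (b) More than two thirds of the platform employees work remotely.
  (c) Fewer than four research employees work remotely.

0

(a) design: |A| = 9, |A ∩ B| = 5; needs |A ∩ B| ≤ |A ∖ B| — false.
(b) platform: |A| = 7, |A ∩ B| = 4; needs |A ∩ B| / |A| > 2/3 — false.
(c) research: |A| = 6, |A ∩ B| = 4; needs |A ∩ B| < 4 — false.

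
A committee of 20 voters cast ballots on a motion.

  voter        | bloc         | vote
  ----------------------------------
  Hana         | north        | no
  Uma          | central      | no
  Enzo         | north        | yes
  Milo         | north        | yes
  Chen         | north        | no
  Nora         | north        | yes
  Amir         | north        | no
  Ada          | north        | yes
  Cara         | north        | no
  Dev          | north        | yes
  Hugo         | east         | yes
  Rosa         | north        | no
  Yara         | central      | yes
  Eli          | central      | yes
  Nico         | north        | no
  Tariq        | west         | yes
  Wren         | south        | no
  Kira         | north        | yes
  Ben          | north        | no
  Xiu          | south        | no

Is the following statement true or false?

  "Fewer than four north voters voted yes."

False

The determiner here denotes the relation: |A ∩ B| < 4.
A (the restrictor) = {Hana, Enzo, Milo, Chen, Nora, Amir, Ada, Cara, Dev, Rosa, Nico, Kira, Ben}, |A| = 13.
A ∩ B = {Enzo, Milo, Nora, Ada, Dev, Kira}, so |A ∩ B| = 6.
|A ∩ B| = 6, so the statement is false.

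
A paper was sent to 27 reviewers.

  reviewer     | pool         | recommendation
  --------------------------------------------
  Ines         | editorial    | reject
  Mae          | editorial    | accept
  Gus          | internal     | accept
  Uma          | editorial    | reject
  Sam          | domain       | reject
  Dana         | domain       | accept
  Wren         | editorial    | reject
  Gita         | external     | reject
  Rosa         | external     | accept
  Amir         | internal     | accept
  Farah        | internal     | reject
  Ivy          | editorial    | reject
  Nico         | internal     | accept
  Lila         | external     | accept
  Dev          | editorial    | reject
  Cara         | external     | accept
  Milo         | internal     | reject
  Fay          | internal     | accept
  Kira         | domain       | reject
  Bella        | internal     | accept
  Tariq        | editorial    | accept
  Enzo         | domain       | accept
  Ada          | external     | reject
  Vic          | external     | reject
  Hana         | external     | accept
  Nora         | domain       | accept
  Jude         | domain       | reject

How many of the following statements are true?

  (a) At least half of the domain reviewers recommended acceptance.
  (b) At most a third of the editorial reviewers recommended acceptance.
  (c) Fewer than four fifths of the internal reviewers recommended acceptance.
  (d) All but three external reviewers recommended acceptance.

4

(a) domain: |A| = 6, |A ∩ B| = 3; needs |A ∩ B| ≥ |A ∖ B| — true.
(b) editorial: |A| = 7, |A ∩ B| = 2; needs |A ∩ B| / |A| ≤ 1/3 — true.
(c) internal: |A| = 7, |A ∩ B| = 5; needs |A ∩ B| / |A| < 4/5 — true.
(d) external: |A| = 7, |A ∩ B| = 4; needs |A ∖ B| = 3 — true.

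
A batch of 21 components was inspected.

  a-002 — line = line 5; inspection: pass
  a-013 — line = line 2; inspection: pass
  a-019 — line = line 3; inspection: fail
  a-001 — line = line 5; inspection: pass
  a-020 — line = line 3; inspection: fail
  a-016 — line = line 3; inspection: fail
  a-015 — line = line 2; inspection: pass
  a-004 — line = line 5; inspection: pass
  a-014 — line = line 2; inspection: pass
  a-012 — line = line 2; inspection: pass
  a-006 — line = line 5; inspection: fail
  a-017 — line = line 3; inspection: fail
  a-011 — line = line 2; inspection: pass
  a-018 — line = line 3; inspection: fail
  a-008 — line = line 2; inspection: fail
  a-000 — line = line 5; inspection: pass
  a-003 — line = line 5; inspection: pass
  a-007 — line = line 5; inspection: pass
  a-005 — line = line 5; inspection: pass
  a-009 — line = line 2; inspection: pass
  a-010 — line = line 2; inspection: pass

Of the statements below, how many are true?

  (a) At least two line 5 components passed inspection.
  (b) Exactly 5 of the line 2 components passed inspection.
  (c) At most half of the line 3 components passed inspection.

2

(a) line 5: |A| = 8, |A ∩ B| = 7; needs |A ∩ B| ≥ 2 — true.
(b) line 2: |A| = 8, |A ∩ B| = 7; needs |A ∩ B| = 5 — false.
(c) line 3: |A| = 5, |A ∩ B| = 0; needs |A ∩ B| ≤ |A ∖ B| — true.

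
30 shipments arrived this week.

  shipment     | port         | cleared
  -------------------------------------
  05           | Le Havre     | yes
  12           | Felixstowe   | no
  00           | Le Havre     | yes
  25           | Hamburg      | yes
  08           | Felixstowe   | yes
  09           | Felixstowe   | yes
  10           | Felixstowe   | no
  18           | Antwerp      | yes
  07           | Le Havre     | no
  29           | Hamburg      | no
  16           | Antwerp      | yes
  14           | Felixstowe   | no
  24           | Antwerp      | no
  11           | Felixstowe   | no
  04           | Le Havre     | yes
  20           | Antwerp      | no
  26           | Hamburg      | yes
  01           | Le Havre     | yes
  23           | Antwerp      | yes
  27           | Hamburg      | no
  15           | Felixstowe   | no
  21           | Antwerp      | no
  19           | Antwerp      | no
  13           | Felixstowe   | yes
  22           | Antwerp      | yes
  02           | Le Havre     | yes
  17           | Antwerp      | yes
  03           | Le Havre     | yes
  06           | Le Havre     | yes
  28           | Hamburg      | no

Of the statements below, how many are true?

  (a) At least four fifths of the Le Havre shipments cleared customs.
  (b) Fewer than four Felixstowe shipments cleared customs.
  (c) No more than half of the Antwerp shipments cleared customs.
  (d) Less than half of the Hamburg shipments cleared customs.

(a) Le Havre: |A| = 8, |A ∩ B| = 7; needs |A ∩ B| / |A| ≥ 4/5 — true.
(b) Felixstowe: |A| = 8, |A ∩ B| = 3; needs |A ∩ B| < 4 — true.
(c) Antwerp: |A| = 9, |A ∩ B| = 5; needs |A ∩ B| ≤ |A ∖ B| — false.
(d) Hamburg: |A| = 5, |A ∩ B| = 2; needs |A ∩ B| < |A ∖ B| — true.

3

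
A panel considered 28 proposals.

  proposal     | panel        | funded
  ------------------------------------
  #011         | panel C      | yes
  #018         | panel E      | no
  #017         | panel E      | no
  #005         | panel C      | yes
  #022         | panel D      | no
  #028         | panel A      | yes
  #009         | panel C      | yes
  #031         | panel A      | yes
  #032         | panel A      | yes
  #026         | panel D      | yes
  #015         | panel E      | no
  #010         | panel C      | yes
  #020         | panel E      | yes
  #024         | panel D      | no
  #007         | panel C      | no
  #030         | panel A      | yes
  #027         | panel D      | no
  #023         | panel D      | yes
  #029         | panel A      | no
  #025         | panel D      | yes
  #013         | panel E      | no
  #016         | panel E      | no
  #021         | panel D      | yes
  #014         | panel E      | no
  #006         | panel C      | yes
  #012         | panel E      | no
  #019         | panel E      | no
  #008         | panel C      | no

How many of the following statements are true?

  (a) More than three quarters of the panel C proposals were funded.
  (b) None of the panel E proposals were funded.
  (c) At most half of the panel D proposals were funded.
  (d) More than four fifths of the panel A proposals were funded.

(a) panel C: |A| = 7, |A ∩ B| = 5; needs |A ∩ B| / |A| > 3/4 — false.
(b) panel E: |A| = 9, |A ∩ B| = 1; needs A ∩ B = ∅ (|A ∩ B| = 0) — false.
(c) panel D: |A| = 7, |A ∩ B| = 4; needs |A ∩ B| ≤ |A ∖ B| — false.
(d) panel A: |A| = 5, |A ∩ B| = 4; needs |A ∩ B| / |A| > 4/5 — false.

0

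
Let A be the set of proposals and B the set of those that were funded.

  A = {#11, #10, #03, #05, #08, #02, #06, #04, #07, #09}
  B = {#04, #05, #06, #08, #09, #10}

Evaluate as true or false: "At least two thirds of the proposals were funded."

'At least two thirds of the proposals were funded' holds iff |A ∩ B| / |A| ≥ 2/3.
A (the restrictor) = {#11, #10, #03, #05, #08, #02, #06, #04, #07, #09}, |A| = 10.
A ∩ B = {#10, #05, #08, #06, #04, #09}, so |A ∩ B| = 6.
A ∖ B = {#11, #03, #02, #07}, so |A ∖ B| = 4.
|A ∩ B|/|A| = 6/10, so the statement is false.

False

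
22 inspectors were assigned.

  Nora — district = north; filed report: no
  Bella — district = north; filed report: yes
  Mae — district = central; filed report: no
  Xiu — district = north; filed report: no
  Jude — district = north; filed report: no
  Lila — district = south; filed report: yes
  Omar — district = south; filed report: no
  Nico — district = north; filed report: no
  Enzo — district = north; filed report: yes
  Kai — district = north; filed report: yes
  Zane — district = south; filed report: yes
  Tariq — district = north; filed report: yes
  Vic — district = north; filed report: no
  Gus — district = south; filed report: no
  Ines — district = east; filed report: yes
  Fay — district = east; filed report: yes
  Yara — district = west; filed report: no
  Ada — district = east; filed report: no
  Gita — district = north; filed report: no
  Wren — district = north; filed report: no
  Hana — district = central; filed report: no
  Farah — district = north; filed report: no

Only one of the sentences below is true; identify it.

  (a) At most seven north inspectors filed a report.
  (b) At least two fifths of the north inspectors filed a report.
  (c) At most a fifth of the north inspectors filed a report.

|A| = 12, |A ∩ B| = 4, |A ∖ B| = 8.
(a) requires |A ∩ B| ≤ 7: true.
(b) requires |A ∩ B| / |A| ≥ 2/5: false.
(c) requires |A ∩ B| / |A| ≤ 1/5: false.

(a)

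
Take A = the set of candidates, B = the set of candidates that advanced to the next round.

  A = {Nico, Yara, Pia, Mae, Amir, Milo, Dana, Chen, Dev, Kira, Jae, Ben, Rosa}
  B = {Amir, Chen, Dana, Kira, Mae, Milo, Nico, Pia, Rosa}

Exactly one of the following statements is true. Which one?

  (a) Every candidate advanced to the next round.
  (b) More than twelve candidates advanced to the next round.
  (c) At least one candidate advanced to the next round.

|A| = 13, |A ∩ B| = 9, |A ∖ B| = 4.
(a) requires A ⊆ B, i.e. every element of A is in B (|A ∖ B| = 0): false.
(b) requires |A ∩ B| > 12: false.
(c) requires A ∩ B ≠ ∅ (|A ∩ B| ≥ 1): true.

(c)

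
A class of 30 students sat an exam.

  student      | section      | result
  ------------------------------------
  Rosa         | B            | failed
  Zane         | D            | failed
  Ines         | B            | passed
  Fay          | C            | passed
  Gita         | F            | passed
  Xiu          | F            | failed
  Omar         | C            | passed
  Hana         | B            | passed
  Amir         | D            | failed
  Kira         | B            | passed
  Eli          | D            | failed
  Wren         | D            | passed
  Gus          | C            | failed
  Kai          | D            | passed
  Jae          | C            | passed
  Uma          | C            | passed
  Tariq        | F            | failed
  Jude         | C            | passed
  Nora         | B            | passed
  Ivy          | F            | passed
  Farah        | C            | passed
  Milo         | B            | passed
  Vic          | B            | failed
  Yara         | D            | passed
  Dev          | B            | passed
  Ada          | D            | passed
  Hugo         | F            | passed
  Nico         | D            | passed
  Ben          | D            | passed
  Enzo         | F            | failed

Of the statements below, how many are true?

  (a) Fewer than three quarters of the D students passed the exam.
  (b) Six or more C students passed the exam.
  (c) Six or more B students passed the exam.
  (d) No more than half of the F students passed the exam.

(a) D: |A| = 9, |A ∩ B| = 6; needs |A ∩ B| / |A| < 3/4 — true.
(b) C: |A| = 7, |A ∩ B| = 6; needs |A ∩ B| ≥ 6 — true.
(c) B: |A| = 8, |A ∩ B| = 6; needs |A ∩ B| ≥ 6 — true.
(d) F: |A| = 6, |A ∩ B| = 3; needs |A ∩ B| ≤ |A ∖ B| — true.

4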